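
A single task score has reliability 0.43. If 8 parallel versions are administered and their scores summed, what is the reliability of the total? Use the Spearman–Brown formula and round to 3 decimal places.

ρ_k = kρ / (1 + (k−1)ρ) = 8·0.43 / (1 + 7·0.43) = 3.440 / 4.010 = 0.858.

0.858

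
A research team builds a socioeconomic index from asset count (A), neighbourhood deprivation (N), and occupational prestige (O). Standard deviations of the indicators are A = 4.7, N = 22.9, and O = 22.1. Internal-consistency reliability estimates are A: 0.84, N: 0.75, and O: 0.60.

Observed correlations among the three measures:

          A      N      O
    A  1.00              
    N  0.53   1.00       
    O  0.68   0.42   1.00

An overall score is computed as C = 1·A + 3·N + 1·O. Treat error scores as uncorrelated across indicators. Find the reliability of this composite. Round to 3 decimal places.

0.803

Var(C) = 4.7² + 3²·22.9² + 22.1² + 2·[3·4.7·22.9·0.53 + 4.7·22.1·0.68 + 3·22.9·22.1·0.42] = 5230.19 + 1758.87 = 6989.06.
Because errors are independent across components, Cov(Tᵢ,Tⱼ) = Cov(Xᵢ,Xⱼ); the off-diagonal part of the true-score variance is the same as above.
True-score variance = [4.7²·0.84 + 3²·22.9²·0.75 + 22.1²·0.60] + 1758.87 = 3851.37 + 1758.87 = 5610.24.
Reliability = 5610.24 / 6989.06 = 0.803.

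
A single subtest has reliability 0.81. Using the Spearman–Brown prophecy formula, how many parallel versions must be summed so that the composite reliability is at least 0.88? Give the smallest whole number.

k ≥ ρ*(1−ρ₁)/(ρ₁(1−ρ*)) = 0.88·0.19 / (0.81·0.12) = 1.720.
Smallest integer k = 2.

2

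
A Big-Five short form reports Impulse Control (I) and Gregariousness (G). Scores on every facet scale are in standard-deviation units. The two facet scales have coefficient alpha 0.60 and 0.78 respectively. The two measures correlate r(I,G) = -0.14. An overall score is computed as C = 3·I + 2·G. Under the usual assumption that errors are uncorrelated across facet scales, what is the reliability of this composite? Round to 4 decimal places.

0.6042

Var(C) = 3² + 2² + 2·[6·(-0.14)] = 13 − 1.68 = 11.32.
Under uncorrelated errors the observed covariances equal the true-score covariances, so only the own-variance terms attenuate.
True-score variance = [3²·0.60 + 2²·0.78] − 1.68 = 8.52 − 1.68 = 6.84.
Reliability = 6.84 / 11.32 = 0.6042.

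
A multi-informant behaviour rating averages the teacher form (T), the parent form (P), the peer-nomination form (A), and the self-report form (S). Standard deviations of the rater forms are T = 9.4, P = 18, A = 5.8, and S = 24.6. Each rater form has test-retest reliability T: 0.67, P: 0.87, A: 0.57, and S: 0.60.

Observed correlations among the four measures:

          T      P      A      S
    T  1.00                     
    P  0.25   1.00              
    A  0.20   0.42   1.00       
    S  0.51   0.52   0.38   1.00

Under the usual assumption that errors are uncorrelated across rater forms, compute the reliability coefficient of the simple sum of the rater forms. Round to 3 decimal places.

Var(T+P+A+S) = 9.4² + 18² + 5.8² + 24.6² + 2·[9.4·18·0.25 + 9.4·5.8·0.20 + 9.4·24.6·0.51 + 18·5.8·0.42 + 18·24.6·0.52 + 5.8·24.6·0.38] = 1051.16 + 998.918 = 2050.08.
Because errors are independent across components, Cov(Tᵢ,Tⱼ) = Cov(Xᵢ,Xⱼ); the off-diagonal part of the true-score variance is the same as above.
True-score variance = [9.4²·0.67 + 18²·0.87 + 5.8²·0.57 + 24.6²·0.60] + 998.918 = 723.352 + 998.918 = 1722.27.
Reliability = 1722.27 / 2050.08 = 0.840.

0.840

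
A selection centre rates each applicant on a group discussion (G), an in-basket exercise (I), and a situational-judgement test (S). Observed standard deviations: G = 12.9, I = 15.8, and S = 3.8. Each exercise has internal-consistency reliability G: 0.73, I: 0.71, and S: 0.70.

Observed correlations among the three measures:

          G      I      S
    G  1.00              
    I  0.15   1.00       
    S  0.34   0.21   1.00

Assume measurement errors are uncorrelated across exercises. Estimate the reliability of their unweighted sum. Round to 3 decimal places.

Var(G+I+S) = 12.9² + 15.8² + 3.8² + 2·[12.9·15.8·0.15 + 12.9·3.8·0.34 + 15.8·3.8·0.21] = 430.49 + 119.696 = 550.186.
With uncorrelated errors the cross-covariances are all true-score covariance, so they carry over unchanged; only the diagonal terms shrink to ρᵢσᵢ².
True-score variance = [12.9²·0.73 + 15.8²·0.71 + 3.8²·0.70] + 119.696 = 308.832 + 119.696 = 428.528.
Reliability = 428.528 / 550.186 = 0.779.

0.779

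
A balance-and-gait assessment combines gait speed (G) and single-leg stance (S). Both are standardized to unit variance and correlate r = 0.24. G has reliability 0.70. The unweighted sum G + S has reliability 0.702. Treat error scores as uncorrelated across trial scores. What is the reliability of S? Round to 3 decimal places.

Var(G+S) = 2 + 2·0.24 = 2.480.
True-score variance = ρ_G + ρ_S + 2·0.24, so 0.702 = (0.70 + ρ_S + 0.48) / 2.480.
ρ_S = 0.702·2.480 − 0.70 − 0.48 = 0.561.

0.561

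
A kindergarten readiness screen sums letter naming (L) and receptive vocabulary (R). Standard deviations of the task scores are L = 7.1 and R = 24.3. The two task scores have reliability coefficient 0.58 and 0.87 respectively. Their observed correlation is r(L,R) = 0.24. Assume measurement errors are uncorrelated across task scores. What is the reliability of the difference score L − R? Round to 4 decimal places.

Var(L−R) = 7.1² + 24.3² − 2·7.1·24.3·0.24 = 640.9 − 82.8144 = 558.086.
With uncorrelated errors the cross-covariances are all true-score covariance, so they carry over unchanged; only the diagonal terms shrink to ρᵢσᵢ².
True-score variance = [7.1²·0.58 + 24.3²·0.87] − 82.8144 = 542.964 − 82.8144 = 460.15.
Reliability = 460.15 / 558.086 = 0.8245.

0.8245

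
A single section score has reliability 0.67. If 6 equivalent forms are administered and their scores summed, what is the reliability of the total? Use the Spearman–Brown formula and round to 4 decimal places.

ρ_k = kρ / (1 + (k−1)ρ) = 6·0.67 / (1 + 5·0.67) = 4.020 / 4.350 = 0.9241.

0.9241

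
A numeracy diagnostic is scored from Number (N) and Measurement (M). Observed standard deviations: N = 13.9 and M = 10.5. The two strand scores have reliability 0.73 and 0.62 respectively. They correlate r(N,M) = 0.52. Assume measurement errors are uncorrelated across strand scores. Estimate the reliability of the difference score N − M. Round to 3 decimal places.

0.380

Var(N−M) = 13.9² + 10.5² − 2·13.9·10.5·0.52 = 303.46 − 151.788 = 151.672.
Under uncorrelated errors the observed covariances equal the true-score covariances, so only the own-variance terms attenuate.
True-score variance = [13.9²·0.73 + 10.5²·0.62] − 151.788 = 209.398 − 151.788 = 57.6103.
Reliability = 57.6103 / 151.672 = 0.380.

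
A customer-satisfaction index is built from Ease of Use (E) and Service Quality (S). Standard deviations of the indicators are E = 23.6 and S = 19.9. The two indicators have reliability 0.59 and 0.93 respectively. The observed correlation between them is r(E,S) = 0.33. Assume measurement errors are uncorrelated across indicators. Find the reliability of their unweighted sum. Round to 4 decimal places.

Var(E+S) = 23.6² + 19.9² + 2·[23.6·19.9·0.33] = 952.97 + 309.962 = 1262.93.
Under uncorrelated errors the observed covariances equal the true-score covariances, so only the own-variance terms attenuate.
True-score variance = [23.6²·0.59 + 19.9²·0.93] + 309.962 = 696.896 + 309.962 = 1006.86.
Reliability = 1006.86 / 1262.93 = 0.7972.

0.7972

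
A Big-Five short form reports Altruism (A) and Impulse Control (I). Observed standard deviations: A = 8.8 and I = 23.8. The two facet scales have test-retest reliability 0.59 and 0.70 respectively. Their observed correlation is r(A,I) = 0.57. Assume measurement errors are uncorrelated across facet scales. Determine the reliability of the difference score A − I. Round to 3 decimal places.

0.502

Var(A−I) = 8.8² + 23.8² − 2·8.8·23.8·0.57 = 643.88 − 238.762 = 405.118.
Under uncorrelated errors the observed covariances equal the true-score covariances, so only the own-variance terms attenuate.
True-score variance = [8.8²·0.59 + 23.8²·0.70] − 238.762 = 442.198 − 238.762 = 203.436.
Reliability = 203.436 / 405.118 = 0.502.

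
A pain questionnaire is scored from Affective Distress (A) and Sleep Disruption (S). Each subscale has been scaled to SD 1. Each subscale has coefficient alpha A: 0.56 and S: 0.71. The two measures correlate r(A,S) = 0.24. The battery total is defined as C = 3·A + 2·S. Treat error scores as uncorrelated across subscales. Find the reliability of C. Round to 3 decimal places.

Var(C) = 3² + 2² + 2·[6·0.24] = 13 + 2.88 = 15.88.
Because errors are independent across components, Cov(Tᵢ,Tⱼ) = Cov(Xᵢ,Xⱼ); the off-diagonal part of the true-score variance is the same as above.
True-score variance = [3²·0.56 + 2²·0.71] + 2.88 = 7.88 + 2.88 = 10.76.
Reliability = 10.76 / 15.88 = 0.678.

0.678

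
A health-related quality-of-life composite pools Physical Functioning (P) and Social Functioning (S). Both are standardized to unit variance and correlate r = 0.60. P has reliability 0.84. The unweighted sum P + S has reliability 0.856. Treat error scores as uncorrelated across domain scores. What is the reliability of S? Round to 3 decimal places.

0.699

Var(P+S) = 2 + 2·0.60 = 3.200.
True-score variance = ρ_P + ρ_S + 2·0.60, so 0.856 = (0.84 + ρ_S + 1.20) / 3.200.
ρ_S = 0.856·3.200 − 0.84 − 1.20 = 0.699.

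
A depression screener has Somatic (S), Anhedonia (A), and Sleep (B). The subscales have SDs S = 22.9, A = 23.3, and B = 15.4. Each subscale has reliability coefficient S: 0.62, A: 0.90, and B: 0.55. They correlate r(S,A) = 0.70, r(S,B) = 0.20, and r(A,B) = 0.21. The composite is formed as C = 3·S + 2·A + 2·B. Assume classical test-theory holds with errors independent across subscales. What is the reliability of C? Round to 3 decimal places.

Var(C) = 3²·22.9² + 2²·23.3² + 2²·15.4² + 2·[6·22.9·23.3·0.70 + 6·22.9·15.4·0.20 + 4·23.3·15.4·0.21] = 7839.89 + 5931.19 = 13771.1.
Because errors are independent across components, Cov(Tᵢ,Tⱼ) = Cov(Xᵢ,Xⱼ); the off-diagonal part of the true-score variance is the same as above.
True-score variance = [3²·22.9²·0.62 + 2²·23.3²·0.90 + 2²·15.4²·0.55] + 5931.19 = 5402.36 + 5931.19 = 11333.6.
Reliability = 11333.6 / 13771.1 = 0.823.

0.823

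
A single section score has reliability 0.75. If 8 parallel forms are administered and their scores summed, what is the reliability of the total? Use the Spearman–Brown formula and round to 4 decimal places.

0.9600

ρ_k = kρ / (1 + (k−1)ρ) = 8·0.75 / (1 + 7·0.75) = 6.000 / 6.250 = 0.9600.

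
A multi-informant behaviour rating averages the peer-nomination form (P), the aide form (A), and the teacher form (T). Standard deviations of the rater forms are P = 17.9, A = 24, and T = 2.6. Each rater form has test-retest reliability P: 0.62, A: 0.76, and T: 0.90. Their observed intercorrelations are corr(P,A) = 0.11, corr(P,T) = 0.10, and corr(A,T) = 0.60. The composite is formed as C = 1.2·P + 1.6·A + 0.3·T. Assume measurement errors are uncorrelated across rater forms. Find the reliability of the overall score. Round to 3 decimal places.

0.755

Var(C) = 1.2²·17.9² + 1.6²·24² + 0.3²·2.6² + 2·[1.92·17.9·24·0.11 + 0.36·17.9·2.6·0.10 + 0.48·24·2.6·0.60] = 1936.56 + 220.756 = 2157.32.
With uncorrelated errors the cross-covariances are all true-score covariance, so they carry over unchanged; only the diagonal terms shrink to ρᵢσᵢ².
True-score variance = [1.2²·17.9²·0.62 + 1.6²·24²·0.76 + 0.3²·2.6²·0.90] + 220.756 = 1407.28 + 220.756 = 1628.03.
Reliability = 1628.03 / 2157.32 = 0.755.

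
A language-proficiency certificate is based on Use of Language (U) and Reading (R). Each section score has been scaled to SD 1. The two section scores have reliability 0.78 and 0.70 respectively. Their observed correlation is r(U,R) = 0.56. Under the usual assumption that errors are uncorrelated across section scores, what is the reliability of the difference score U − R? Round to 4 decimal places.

0.4091

Var(U−R) = 1 + 1 − 2·0.56 = 2 − 1.12 = 0.88.
Under uncorrelated errors the observed covariances equal the true-score covariances, so only the own-variance terms attenuate.
True-score variance = [0.78 + 0.70] − 1.12 = 1.48 − 1.12 = 0.36.
Reliability = 0.36 / 0.88 = 0.4091.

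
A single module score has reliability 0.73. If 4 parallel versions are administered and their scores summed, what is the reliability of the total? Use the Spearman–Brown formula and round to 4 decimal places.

0.9154

ρ_k = kρ / (1 + (k−1)ρ) = 4·0.73 / (1 + 3·0.73) = 2.920 / 3.190 = 0.9154.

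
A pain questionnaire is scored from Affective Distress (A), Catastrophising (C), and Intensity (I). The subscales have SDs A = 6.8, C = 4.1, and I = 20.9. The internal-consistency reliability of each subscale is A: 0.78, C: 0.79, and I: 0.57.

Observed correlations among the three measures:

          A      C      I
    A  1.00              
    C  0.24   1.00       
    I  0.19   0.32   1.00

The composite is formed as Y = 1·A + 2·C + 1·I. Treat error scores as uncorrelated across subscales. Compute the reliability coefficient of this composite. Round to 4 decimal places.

Var(Y) = 6.8² + 2²·4.1² + 20.9² + 2·[2·6.8·4.1·0.24 + 6.8·20.9·0.19 + 2·4.1·20.9·0.32] = 550.29 + 190.454 = 740.744.
Because errors are independent across components, Cov(Tᵢ,Tⱼ) = Cov(Xᵢ,Xⱼ); the off-diagonal part of the true-score variance is the same as above.
True-score variance = [6.8²·0.78 + 2²·4.1²·0.79 + 20.9²·0.57] + 190.454 = 338.168 + 190.454 = 528.622.
Reliability = 528.622 / 740.744 = 0.7136.

0.7136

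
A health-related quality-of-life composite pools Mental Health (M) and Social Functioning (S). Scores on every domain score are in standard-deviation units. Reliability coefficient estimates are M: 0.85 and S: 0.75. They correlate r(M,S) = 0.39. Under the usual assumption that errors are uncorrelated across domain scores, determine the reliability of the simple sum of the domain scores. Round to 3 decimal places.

Var(M+S) = 2 + 2·[0.39] = 2 + 0.78 = 2.78.
With uncorrelated errors the cross-covariances are all true-score covariance, so they carry over unchanged; only the diagonal terms shrink to ρᵢσᵢ².
True-score variance = [0.85 + 0.75] + 0.78 = 1.6 + 0.78 = 2.38.
Reliability = 2.38 / 2.78 = 0.856.

0.856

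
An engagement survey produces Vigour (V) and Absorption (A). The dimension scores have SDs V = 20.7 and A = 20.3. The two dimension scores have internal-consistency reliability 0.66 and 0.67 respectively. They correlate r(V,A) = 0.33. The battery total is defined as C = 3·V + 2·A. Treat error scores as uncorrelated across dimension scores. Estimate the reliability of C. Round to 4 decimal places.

0.7412

Var(C) = 3²·20.7² + 2²·20.3² + 2·[6·20.7·20.3·0.33] = 5504.77 + 1664.03 = 7168.8.
With uncorrelated errors the cross-covariances are all true-score covariance, so they carry over unchanged; only the diagonal terms shrink to ρᵢσᵢ².
True-score variance = [3²·20.7²·0.66 + 2²·20.3²·0.67] + 1664.03 = 3649.63 + 1664.03 = 5313.66.
Reliability = 5313.66 / 7168.8 = 0.7412.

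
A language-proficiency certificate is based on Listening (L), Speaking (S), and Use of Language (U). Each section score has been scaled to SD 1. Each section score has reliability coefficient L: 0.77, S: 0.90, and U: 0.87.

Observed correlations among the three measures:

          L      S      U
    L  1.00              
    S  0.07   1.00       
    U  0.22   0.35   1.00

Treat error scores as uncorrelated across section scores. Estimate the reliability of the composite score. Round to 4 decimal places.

0.8925

Var(L+S+U) = 3 + 2·[0.07 + 0.22 + 0.35] = 3 + 1.28 = 4.28.
With uncorrelated errors the cross-covariances are all true-score covariance, so they carry over unchanged; only the diagonal terms shrink to ρᵢσᵢ².
True-score variance = [0.77 + 0.90 + 0.87] + 1.28 = 2.54 + 1.28 = 3.82.
Reliability = 3.82 / 4.28 = 0.8925.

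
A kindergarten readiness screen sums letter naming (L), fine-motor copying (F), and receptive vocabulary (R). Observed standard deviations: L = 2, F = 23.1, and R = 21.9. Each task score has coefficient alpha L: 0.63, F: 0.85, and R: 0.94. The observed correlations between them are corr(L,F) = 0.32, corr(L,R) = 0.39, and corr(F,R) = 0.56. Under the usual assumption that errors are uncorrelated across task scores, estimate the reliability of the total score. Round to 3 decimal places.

Var(L+F+R) = 2² + 23.1² + 21.9² + 2·[2·23.1·0.32 + 2·21.9·0.39 + 23.1·21.9·0.56] = 1017.22 + 630.329 = 1647.55.
Under uncorrelated errors the observed covariances equal the true-score covariances, so only the own-variance terms attenuate.
True-score variance = [2²·0.63 + 23.1²·0.85 + 21.9²·0.94] + 630.329 = 906.922 + 630.329 = 1537.25.
Reliability = 1537.25 / 1647.55 = 0.933.

0.933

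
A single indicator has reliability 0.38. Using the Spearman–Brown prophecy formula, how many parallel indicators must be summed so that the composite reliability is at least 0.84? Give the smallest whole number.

k ≥ ρ*(1−ρ₁)/(ρ₁(1−ρ*)) = 0.84·0.62 / (0.38·0.16) = 8.566.
Smallest integer k = 9.

9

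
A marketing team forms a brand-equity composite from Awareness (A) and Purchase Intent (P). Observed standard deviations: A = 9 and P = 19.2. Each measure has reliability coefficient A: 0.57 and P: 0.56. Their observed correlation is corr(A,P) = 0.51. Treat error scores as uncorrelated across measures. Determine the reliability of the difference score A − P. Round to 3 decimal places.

0.279

Var(A−P) = 9² + 19.2² − 2·9·19.2·0.51 = 449.64 − 176.256 = 273.384.
With uncorrelated errors the cross-covariances are all true-score covariance, so they carry over unchanged; only the diagonal terms shrink to ρᵢσᵢ².
True-score variance = [9²·0.57 + 19.2²·0.56] − 176.256 = 252.608 − 176.256 = 76.3524.
Reliability = 76.3524 / 273.384 = 0.279.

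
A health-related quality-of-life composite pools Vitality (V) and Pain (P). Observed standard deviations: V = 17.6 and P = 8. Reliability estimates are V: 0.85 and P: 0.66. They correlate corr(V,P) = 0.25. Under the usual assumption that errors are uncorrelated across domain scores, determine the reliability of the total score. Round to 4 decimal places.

0.8464

Var(V+P) = 17.6² + 8² + 2·[17.6·8·0.25] = 373.76 + 70.4 = 444.16.
Under uncorrelated errors the observed covariances equal the true-score covariances, so only the own-variance terms attenuate.
True-score variance = [17.6²·0.85 + 8²·0.66] + 70.4 = 305.536 + 70.4 = 375.936.
Reliability = 375.936 / 444.16 = 0.8464.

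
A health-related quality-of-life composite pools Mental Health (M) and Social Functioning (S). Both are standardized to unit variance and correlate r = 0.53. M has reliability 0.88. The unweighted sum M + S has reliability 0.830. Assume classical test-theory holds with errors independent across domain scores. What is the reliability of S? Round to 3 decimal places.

0.600

Var(M+S) = 2 + 2·0.53 = 3.060.
True-score variance = ρ_M + ρ_S + 2·0.53, so 0.830 = (0.88 + ρ_S + 1.06) / 3.060.
ρ_S = 0.830·3.060 − 0.88 − 1.06 = 0.600.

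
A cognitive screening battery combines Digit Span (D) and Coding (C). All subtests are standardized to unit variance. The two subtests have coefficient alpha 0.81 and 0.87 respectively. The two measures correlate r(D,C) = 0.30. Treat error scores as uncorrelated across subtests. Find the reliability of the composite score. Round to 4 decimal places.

Var(D+C) = 2 + 2·[0.30] = 2 + 0.6 = 2.6.
Under uncorrelated errors the observed covariances equal the true-score covariances, so only the own-variance terms attenuate.
True-score variance = [0.81 + 0.87] + 0.6 = 1.68 + 0.6 = 2.28.
Reliability = 2.28 / 2.6 = 0.8769.

0.8769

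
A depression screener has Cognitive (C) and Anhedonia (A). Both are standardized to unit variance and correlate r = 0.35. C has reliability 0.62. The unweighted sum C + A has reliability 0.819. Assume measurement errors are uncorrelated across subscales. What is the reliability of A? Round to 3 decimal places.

Var(C+A) = 2 + 2·0.35 = 2.700.
True-score variance = ρ_C + ρ_A + 2·0.35, so 0.819 = (0.62 + ρ_A + 0.70) / 2.700.
ρ_A = 0.819·2.700 − 0.62 − 0.70 = 0.891.

0.891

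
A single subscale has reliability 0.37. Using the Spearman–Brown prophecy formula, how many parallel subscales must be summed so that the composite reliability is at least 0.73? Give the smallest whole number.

5

k ≥ ρ*(1−ρ₁)/(ρ₁(1−ρ*)) = 0.73·0.63 / (0.37·0.27) = 4.604.
Smallest integer k = 5.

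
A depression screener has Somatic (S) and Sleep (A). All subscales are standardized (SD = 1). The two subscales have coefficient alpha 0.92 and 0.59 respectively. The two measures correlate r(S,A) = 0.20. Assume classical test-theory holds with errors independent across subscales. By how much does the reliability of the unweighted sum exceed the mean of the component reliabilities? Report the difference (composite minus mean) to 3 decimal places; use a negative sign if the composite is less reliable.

Var(sum) = 2 + 0.4 = 2.4; true-score variance = 1.51 + 0.4 = 1.91; composite reliability = 0.7958.
Mean component reliability = 0.7550.
Difference = 0.7958 − 0.7550 = 0.041.

0.041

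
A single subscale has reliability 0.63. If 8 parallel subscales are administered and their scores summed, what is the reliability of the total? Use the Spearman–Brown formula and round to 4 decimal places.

0.9316

ρ_k = kρ / (1 + (k−1)ρ) = 8·0.63 / (1 + 7·0.63) = 5.040 / 5.410 = 0.9316.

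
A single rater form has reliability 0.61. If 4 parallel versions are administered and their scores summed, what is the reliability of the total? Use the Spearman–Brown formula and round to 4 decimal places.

ρ_k = kρ / (1 + (k−1)ρ) = 4·0.61 / (1 + 3·0.61) = 2.440 / 2.830 = 0.8622.

0.8622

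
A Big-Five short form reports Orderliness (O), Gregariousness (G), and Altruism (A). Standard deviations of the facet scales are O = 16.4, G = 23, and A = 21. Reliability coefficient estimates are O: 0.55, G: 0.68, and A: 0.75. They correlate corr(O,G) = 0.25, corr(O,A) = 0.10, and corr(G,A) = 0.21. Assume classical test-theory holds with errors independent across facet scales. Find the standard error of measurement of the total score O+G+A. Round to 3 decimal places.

Var(total) = 1238.96 + 460.34 = 1699.3.
True-score variance = 838.398 + 460.34 = 1298.74, so reliability = 0.7643.
Error variance = 1699.3 − 1298.74 = 400.562; SEM = √400.562 = 20.014.

20.014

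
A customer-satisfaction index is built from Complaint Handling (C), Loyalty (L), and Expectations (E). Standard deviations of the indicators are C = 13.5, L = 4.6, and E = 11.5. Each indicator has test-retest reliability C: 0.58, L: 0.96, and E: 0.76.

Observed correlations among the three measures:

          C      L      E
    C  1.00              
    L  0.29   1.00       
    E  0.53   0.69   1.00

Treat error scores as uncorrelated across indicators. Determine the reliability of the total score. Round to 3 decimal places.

Var(C+L+E) = 13.5² + 4.6² + 11.5² + 2·[13.5·4.6·0.29 + 13.5·11.5·0.53 + 4.6·11.5·0.69] = 335.66 + 273.585 = 609.245.
Under uncorrelated errors the observed covariances equal the true-score covariances, so only the own-variance terms attenuate.
True-score variance = [13.5²·0.58 + 4.6²·0.96 + 11.5²·0.76] + 273.585 = 226.529 + 273.585 = 500.114.
Reliability = 500.114 / 609.245 = 0.821.

0.821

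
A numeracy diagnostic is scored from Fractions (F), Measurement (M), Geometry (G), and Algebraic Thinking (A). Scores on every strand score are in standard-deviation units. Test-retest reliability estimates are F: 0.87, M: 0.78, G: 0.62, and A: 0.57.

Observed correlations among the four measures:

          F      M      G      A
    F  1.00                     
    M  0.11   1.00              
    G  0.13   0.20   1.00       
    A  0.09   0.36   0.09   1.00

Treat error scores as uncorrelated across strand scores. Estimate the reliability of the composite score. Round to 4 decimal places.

0.8054

Var(F+M+G+A) = 4 + 2·[0.11 + 0.13 + 0.09 + 0.20 + 0.36 + 0.09] = 4 + 1.96 = 5.96.
With uncorrelated errors the cross-covariances are all true-score covariance, so they carry over unchanged; only the diagonal terms shrink to ρᵢσᵢ².
True-score variance = [0.87 + 0.78 + 0.62 + 0.57] + 1.96 = 2.84 + 1.96 = 4.8.
Reliability = 4.8 / 5.96 = 0.8054.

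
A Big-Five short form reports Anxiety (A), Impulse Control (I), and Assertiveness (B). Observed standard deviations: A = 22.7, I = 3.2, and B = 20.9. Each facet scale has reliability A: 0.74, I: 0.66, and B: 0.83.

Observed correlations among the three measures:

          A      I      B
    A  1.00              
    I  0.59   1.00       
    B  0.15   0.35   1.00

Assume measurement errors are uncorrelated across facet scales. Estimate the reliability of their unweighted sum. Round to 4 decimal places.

Var(A+I+B) = 22.7² + 3.2² + 20.9² + 2·[22.7·3.2·0.59 + 22.7·20.9·0.15 + 3.2·20.9·0.35] = 962.34 + 274.86 = 1237.2.
With uncorrelated errors the cross-covariances are all true-score covariance, so they carry over unchanged; only the diagonal terms shrink to ρᵢσᵢ².
True-score variance = [22.7²·0.74 + 3.2²·0.66 + 20.9²·0.83] + 274.86 = 750.625 + 274.86 = 1025.49.
Reliability = 1025.49 / 1237.2 = 0.8289.

0.8289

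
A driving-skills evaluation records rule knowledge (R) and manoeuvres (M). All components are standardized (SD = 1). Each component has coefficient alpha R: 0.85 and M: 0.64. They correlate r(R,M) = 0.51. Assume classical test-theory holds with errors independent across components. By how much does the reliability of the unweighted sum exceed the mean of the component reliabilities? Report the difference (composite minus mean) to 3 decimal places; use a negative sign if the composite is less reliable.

Var(sum) = 2 + 1.02 = 3.02; true-score variance = 1.49 + 1.02 = 2.51; composite reliability = 0.8311.
Mean component reliability = 0.7450.
Difference = 0.8311 − 0.7450 = 0.086.

0.086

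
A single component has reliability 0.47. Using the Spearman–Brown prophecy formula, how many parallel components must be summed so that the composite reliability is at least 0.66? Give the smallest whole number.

3

k ≥ ρ*(1−ρ₁)/(ρ₁(1−ρ*)) = 0.66·0.53 / (0.47·0.34) = 2.189.
Smallest integer k = 3.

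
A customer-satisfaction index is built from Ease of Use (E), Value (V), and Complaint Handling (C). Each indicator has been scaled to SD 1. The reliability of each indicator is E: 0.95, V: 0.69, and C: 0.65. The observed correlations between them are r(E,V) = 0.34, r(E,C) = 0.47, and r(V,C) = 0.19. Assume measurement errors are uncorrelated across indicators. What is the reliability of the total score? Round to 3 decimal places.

0.858

Var(E+V+C) = 3 + 2·[0.34 + 0.47 + 0.19] = 3 + 2 = 5.
With uncorrelated errors the cross-covariances are all true-score covariance, so they carry over unchanged; only the diagonal terms shrink to ρᵢσᵢ².
True-score variance = [0.95 + 0.69 + 0.65] + 2 = 2.29 + 2 = 4.29.
Reliability = 4.29 / 5 = 0.858.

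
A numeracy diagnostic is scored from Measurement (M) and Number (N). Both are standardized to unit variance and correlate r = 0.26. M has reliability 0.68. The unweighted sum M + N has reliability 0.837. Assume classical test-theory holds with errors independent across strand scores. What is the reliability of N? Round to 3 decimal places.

Var(M+N) = 2 + 2·0.26 = 2.520.
True-score variance = ρ_M + ρ_N + 2·0.26, so 0.837 = (0.68 + ρ_N + 0.52) / 2.520.
ρ_N = 0.837·2.520 − 0.68 − 0.52 = 0.909.

0.909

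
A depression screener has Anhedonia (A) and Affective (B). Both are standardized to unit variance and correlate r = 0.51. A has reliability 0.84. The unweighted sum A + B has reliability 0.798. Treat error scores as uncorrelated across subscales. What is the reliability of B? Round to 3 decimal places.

0.550

Var(A+B) = 2 + 2·0.51 = 3.020.
True-score variance = ρ_A + ρ_B + 2·0.51, so 0.798 = (0.84 + ρ_B + 1.02) / 3.020.
ρ_B = 0.798·3.020 − 0.84 − 1.02 = 0.550.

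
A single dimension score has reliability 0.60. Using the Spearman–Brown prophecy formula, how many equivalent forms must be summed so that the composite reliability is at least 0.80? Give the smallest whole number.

3

k ≥ ρ*(1−ρ₁)/(ρ₁(1−ρ*)) = 0.80·0.40 / (0.60·0.20) = 2.667.
Smallest integer k = 3.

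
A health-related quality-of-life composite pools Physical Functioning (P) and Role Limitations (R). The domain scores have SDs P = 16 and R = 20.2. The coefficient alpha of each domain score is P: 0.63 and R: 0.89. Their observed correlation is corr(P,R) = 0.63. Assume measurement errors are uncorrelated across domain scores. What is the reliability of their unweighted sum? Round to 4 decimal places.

0.8697

Var(P+R) = 16² + 20.2² + 2·[16·20.2·0.63] = 664.04 + 407.232 = 1071.27.
Because errors are independent across components, Cov(Tᵢ,Tⱼ) = Cov(Xᵢ,Xⱼ); the off-diagonal part of the true-score variance is the same as above.
True-score variance = [16²·0.63 + 20.2²·0.89] + 407.232 = 524.436 + 407.232 = 931.668.
Reliability = 931.668 / 1071.27 = 0.8697.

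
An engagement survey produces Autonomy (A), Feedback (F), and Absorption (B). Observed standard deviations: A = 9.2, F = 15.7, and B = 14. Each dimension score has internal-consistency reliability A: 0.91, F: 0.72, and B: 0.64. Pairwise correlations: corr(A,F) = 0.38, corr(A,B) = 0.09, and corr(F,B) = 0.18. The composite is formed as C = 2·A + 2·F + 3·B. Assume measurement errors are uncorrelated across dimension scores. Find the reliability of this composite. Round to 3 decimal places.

0.773

Var(C) = 2²·9.2² + 2²·15.7² + 3²·14² + 2·[4·9.2·15.7·0.38 + 6·9.2·14·0.09 + 6·15.7·14·0.18] = 3088.52 + 1052.97 = 4141.49.
Under uncorrelated errors the observed covariances equal the true-score covariances, so only the own-variance terms attenuate.
True-score variance = [2²·9.2²·0.91 + 2²·15.7²·0.72 + 3²·14²·0.64] + 1052.97 = 2146.94 + 1052.97 = 3199.91.
Reliability = 3199.91 / 4141.49 = 0.773.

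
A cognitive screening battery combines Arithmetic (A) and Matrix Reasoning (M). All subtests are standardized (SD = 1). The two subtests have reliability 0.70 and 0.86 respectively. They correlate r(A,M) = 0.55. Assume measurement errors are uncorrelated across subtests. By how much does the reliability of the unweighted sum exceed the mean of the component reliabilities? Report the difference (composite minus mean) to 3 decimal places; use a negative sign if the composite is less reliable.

0.078

Var(sum) = 2 + 1.1 = 3.1; true-score variance = 1.56 + 1.1 = 2.66; composite reliability = 0.8581.
Mean component reliability = 0.7800.
Difference = 0.8581 − 0.7800 = 0.078.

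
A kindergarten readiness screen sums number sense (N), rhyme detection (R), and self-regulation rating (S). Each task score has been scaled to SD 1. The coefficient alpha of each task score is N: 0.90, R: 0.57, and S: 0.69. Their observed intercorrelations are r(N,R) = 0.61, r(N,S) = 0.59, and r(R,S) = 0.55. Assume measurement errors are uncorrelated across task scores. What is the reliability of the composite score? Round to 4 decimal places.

Var(N+R+S) = 3 + 2·[0.61 + 0.59 + 0.55] = 3 + 3.5 = 6.5.
Because errors are independent across components, Cov(Tᵢ,Tⱼ) = Cov(Xᵢ,Xⱼ); the off-diagonal part of the true-score variance is the same as above.
True-score variance = [0.90 + 0.57 + 0.69] + 3.5 = 2.16 + 3.5 = 5.66.
Reliability = 5.66 / 6.5 = 0.8708.

0.8708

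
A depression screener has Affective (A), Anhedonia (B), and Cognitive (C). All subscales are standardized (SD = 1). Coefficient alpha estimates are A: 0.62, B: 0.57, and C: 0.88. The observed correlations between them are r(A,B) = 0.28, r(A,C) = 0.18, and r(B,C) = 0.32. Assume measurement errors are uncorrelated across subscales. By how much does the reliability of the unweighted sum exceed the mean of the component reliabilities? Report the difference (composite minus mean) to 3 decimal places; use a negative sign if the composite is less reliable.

Var(sum) = 3 + 1.56 = 4.56; true-score variance = 2.07 + 1.56 = 3.63; composite reliability = 0.7961.
Mean component reliability = 0.6900.
Difference = 0.7961 − 0.6900 = 0.106.

0.106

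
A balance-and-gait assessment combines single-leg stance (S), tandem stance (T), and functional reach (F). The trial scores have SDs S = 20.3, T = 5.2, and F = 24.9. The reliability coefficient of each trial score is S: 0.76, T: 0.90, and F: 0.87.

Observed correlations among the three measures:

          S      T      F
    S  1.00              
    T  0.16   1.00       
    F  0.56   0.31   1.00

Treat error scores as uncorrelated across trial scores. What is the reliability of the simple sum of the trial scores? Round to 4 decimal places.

0.8952

Var(S+T+F) = 20.3² + 5.2² + 24.9² + 2·[20.3·5.2·0.16 + 20.3·24.9·0.56 + 5.2·24.9·0.31] = 1059.14 + 680.183 = 1739.32.
With uncorrelated errors the cross-covariances are all true-score covariance, so they carry over unchanged; only the diagonal terms shrink to ρᵢσᵢ².
True-score variance = [20.3²·0.76 + 5.2²·0.90 + 24.9²·0.87] + 680.183 = 876.933 + 680.183 = 1557.12.
Reliability = 1557.12 / 1739.32 = 0.8952.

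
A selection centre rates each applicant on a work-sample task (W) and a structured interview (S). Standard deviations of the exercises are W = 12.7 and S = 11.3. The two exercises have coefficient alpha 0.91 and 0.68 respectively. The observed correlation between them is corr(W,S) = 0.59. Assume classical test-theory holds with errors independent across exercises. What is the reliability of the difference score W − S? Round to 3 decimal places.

Var(W−S) = 12.7² + 11.3² − 2·12.7·11.3·0.59 = 288.98 − 169.342 = 119.638.
With uncorrelated errors the cross-covariances are all true-score covariance, so they carry over unchanged; only the diagonal terms shrink to ρᵢσᵢ².
True-score variance = [12.7²·0.91 + 11.3²·0.68] − 169.342 = 233.603 − 169.342 = 64.2613.
Reliability = 64.2613 / 119.638 = 0.537.

0.537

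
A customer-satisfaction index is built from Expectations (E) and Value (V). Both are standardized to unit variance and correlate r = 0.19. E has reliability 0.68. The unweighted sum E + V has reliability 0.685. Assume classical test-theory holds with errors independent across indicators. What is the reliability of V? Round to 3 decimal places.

0.570

Var(E+V) = 2 + 2·0.19 = 2.380.
True-score variance = ρ_E + ρ_V + 2·0.19, so 0.685 = (0.68 + ρ_V + 0.38) / 2.380.
ρ_V = 0.685·2.380 − 0.68 − 0.38 = 0.570.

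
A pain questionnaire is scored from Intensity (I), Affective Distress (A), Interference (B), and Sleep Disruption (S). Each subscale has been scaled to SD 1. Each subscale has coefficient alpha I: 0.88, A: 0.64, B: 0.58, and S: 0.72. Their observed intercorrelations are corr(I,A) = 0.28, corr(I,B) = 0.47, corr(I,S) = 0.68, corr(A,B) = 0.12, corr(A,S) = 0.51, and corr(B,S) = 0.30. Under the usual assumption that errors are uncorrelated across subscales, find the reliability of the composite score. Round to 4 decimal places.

Var(I+A+B+S) = 4 + 2·[0.28 + 0.47 + 0.68 + 0.12 + 0.51 + 0.30] = 4 + 4.72 = 8.72.
With uncorrelated errors the cross-covariances are all true-score covariance, so they carry over unchanged; only the diagonal terms shrink to ρᵢσᵢ².
True-score variance = [0.88 + 0.64 + 0.58 + 0.72] + 4.72 = 2.82 + 4.72 = 7.54.
Reliability = 7.54 / 8.72 = 0.8647.

0.8647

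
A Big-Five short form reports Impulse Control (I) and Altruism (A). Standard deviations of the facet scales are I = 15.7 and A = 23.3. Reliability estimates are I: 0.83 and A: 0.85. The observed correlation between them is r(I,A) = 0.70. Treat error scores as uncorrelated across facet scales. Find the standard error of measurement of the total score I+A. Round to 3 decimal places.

Var(total) = 789.38 + 512.134 = 1301.51.
True-score variance = 666.043 + 512.134 = 1178.18, so reliability = 0.9052.
Error variance = 1301.51 − 1178.18 = 123.337; SEM = √123.337 = 11.106.

11.106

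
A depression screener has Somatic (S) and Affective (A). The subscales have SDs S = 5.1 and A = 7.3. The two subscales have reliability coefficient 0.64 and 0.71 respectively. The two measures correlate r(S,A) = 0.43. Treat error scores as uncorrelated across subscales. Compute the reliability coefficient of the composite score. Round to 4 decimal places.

0.7771

Var(S+A) = 5.1² + 7.3² + 2·[5.1·7.3·0.43] = 79.3 + 32.0178 = 111.318.
Because errors are independent across components, Cov(Tᵢ,Tⱼ) = Cov(Xᵢ,Xⱼ); the off-diagonal part of the true-score variance is the same as above.
True-score variance = [5.1²·0.64 + 7.3²·0.71] + 32.0178 = 54.4823 + 32.0178 = 86.5001.
Reliability = 86.5001 / 111.318 = 0.7771.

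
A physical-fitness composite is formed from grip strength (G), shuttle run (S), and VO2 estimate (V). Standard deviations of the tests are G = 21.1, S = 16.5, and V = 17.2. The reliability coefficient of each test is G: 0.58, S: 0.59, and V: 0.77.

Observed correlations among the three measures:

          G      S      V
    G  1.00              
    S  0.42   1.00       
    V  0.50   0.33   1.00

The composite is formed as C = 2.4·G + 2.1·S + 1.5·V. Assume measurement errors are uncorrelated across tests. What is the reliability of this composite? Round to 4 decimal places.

Var(C) = 2.4²·21.1² + 2.1²·16.5² + 1.5²·17.2² + 2·[5.04·21.1·16.5·0.42 + 3.6·21.1·17.2·0.50 + 3.15·16.5·17.2·0.33] = 4430.67 + 3370.46 = 7801.13.
With uncorrelated errors the cross-covariances are all true-score covariance, so they carry over unchanged; only the diagonal terms shrink to ρᵢσᵢ².
True-score variance = [2.4²·21.1²·0.58 + 2.1²·16.5²·0.59 + 1.5²·17.2²·0.77] + 3370.46 = 2708.27 + 3370.46 = 6078.73.
Reliability = 6078.73 / 7801.13 = 0.7792.

0.7792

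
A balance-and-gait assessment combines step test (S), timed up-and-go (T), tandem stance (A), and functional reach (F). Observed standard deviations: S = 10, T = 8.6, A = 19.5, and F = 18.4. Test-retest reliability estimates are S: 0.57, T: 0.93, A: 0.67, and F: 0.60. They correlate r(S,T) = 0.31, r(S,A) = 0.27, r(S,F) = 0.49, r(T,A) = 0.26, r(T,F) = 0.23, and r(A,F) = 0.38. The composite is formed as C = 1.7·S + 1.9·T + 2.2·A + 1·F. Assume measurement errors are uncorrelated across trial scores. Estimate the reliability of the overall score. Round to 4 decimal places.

0.8120

Var(C) = 1.7²·10² + 1.9²·8.6² + 2.2²·19.5² + 18.4² + 2·[3.23·10·8.6·0.31 + 3.74·10·19.5·0.27 + 1.7·10·18.4·0.49 + 4.18·8.6·19.5·0.26 + 1.9·8.6·18.4·0.23 + 2.2·19.5·18.4·0.38] = 2734.97 + 1975.32 = 4710.28.
With uncorrelated errors the cross-covariances are all true-score covariance, so they carry over unchanged; only the diagonal terms shrink to ρᵢσᵢ².
True-score variance = [1.7²·10²·0.57 + 1.9²·8.6²·0.93 + 2.2²·19.5²·0.67 + 18.4²·0.60] + 1975.32 = 1849.25 + 1975.32 = 3824.56.
Reliability = 3824.56 / 4710.28 = 0.8120.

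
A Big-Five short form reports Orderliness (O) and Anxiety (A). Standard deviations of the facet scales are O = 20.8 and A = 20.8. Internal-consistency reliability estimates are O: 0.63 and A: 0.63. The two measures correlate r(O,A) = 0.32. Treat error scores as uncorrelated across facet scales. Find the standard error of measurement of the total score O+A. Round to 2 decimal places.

Var(total) = 865.28 + 276.89 = 1142.17.
True-score variance = 545.126 + 276.89 = 822.016, so reliability = 0.7197.
Error variance = 1142.17 − 822.016 = 320.154; SEM = √320.154 = 17.89.

17.89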